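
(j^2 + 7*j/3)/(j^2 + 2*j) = (j + 7/3)/(j + 2)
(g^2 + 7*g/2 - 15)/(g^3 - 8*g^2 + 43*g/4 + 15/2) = 2*(g + 6)/(2*g^2 - 11*g - 6)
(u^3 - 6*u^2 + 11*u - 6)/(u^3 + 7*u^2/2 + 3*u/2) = 2*(u^3 - 6*u^2 + 11*u - 6)/(u*(2*u^2 + 7*u + 3))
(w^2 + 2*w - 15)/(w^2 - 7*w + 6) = (w^2 + 2*w - 15)/(w^2 - 7*w + 6)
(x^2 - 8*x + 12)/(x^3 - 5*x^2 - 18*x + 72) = (x - 2)/(x^2 + x - 12)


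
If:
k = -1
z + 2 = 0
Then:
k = -1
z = -2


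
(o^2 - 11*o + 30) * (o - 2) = o^3 - 13*o^2 + 52*o - 60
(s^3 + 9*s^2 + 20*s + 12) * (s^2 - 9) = s^5 + 9*s^4 + 11*s^3 - 69*s^2 - 180*s - 108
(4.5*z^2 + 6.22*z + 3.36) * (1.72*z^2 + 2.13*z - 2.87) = 7.74*z^4 + 20.2834*z^3 + 6.1128*z^2 - 10.6946*z - 9.6432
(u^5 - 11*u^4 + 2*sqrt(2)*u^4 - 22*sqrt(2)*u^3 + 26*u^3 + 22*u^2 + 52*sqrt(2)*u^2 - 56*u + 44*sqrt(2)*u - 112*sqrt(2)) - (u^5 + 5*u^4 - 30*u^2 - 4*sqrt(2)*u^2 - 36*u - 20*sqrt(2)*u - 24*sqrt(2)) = -16*u^4 + 2*sqrt(2)*u^4 - 22*sqrt(2)*u^3 + 26*u^3 + 52*u^2 + 56*sqrt(2)*u^2 - 20*u + 64*sqrt(2)*u - 88*sqrt(2)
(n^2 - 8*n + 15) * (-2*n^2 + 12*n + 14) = -2*n^4 + 28*n^3 - 112*n^2 + 68*n + 210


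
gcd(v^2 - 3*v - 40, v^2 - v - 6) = 1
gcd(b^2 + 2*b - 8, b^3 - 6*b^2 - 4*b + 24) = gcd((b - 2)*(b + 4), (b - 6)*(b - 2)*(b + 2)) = b - 2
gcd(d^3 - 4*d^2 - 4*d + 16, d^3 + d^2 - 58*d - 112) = d + 2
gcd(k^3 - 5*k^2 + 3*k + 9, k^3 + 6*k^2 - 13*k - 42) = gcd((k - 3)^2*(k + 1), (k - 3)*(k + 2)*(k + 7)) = k - 3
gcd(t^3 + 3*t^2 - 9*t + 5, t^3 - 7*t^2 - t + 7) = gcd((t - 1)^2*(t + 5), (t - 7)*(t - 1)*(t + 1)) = t - 1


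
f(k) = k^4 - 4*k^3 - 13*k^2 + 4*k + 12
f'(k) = 4*k^3 - 12*k^2 - 26*k + 4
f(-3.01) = 73.35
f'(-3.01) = -135.54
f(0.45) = 10.84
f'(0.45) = -9.77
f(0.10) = 12.27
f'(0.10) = 1.28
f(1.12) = -3.87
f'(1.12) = -34.55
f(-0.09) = 11.54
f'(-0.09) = 6.24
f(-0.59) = 6.06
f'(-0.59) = 14.34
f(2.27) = -66.14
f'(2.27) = -70.07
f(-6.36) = 2125.92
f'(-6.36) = -1345.07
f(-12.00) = 25740.00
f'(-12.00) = -8324.00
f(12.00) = 12012.00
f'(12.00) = 4876.00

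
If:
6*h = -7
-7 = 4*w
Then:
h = -7/6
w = -7/4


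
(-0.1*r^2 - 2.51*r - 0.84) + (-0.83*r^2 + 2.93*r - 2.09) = -0.93*r^2 + 0.42*r - 2.93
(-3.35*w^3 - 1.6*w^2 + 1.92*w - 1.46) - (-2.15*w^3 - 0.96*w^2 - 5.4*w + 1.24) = -1.2*w^3 - 0.64*w^2 + 7.32*w - 2.7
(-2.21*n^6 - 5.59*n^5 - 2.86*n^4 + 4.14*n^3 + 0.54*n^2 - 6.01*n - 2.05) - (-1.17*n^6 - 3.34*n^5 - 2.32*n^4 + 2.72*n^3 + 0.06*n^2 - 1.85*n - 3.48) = -1.04*n^6 - 2.25*n^5 - 0.54*n^4 + 1.42*n^3 + 0.48*n^2 - 4.16*n + 1.43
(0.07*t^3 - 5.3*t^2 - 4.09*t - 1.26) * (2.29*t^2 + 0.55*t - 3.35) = 0.1603*t^5 - 12.0985*t^4 - 12.5156*t^3 + 12.6201*t^2 + 13.0085*t + 4.221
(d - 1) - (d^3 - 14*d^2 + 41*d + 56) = -d^3 + 14*d^2 - 40*d - 57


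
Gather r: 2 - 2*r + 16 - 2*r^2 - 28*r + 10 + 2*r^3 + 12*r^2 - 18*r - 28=2*r^3 + 10*r^2 - 48*r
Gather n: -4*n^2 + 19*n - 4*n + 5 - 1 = -4*n^2 + 15*n + 4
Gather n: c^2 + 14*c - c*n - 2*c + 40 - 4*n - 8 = c^2 + 12*c + n*(-c - 4) + 32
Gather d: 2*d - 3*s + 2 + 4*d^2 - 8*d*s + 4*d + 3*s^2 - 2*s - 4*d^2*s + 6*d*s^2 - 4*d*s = d^2*(4 - 4*s) + d*(6*s^2 - 12*s + 6) + 3*s^2 - 5*s + 2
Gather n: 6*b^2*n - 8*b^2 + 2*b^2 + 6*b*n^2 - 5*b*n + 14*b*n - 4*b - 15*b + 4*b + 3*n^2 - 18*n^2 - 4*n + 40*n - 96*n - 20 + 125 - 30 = -6*b^2 - 15*b + n^2*(6*b - 15) + n*(6*b^2 + 9*b - 60) + 75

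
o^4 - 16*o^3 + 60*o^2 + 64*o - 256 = (o - 8)^2*(o - 2)*(o + 2)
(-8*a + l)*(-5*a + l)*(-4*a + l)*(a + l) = -160*a^4 - 68*a^3*l + 75*a^2*l^2 - 16*a*l^3 + l^4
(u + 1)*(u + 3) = u^2 + 4*u + 3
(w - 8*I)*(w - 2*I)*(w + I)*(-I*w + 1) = -I*w^4 - 8*w^3 - 3*I*w^2 - 22*w - 16*I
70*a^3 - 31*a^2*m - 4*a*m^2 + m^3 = (-7*a + m)*(-2*a + m)*(5*a + m)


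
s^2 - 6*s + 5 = (s - 5)*(s - 1)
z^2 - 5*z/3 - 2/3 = (z - 2)*(z + 1/3)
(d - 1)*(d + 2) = d^2 + d - 2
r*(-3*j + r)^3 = -27*j^3*r + 27*j^2*r^2 - 9*j*r^3 + r^4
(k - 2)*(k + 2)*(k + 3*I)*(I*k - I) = I*k^4 - 3*k^3 - I*k^3 + 3*k^2 - 4*I*k^2 + 12*k + 4*I*k - 12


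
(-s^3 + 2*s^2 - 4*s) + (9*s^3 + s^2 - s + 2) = 8*s^3 + 3*s^2 - 5*s + 2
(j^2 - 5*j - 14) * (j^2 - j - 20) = j^4 - 6*j^3 - 29*j^2 + 114*j + 280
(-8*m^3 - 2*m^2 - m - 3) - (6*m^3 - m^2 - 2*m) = -14*m^3 - m^2 + m - 3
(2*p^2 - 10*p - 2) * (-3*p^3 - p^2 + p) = -6*p^5 + 28*p^4 + 18*p^3 - 8*p^2 - 2*p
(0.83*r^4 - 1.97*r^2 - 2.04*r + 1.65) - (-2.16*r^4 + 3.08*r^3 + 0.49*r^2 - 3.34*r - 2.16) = 2.99*r^4 - 3.08*r^3 - 2.46*r^2 + 1.3*r + 3.81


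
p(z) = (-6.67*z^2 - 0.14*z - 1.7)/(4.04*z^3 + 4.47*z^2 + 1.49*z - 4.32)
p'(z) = (-13.34*z - 0.14)/(4.04*z^3 + 4.47*z^2 + 1.49*z - 4.32) + (-12.12*z^2 - 8.94*z - 1.49)*(-6.67*z^2 - 0.14*z - 1.7)/(4.04*z^3 + 4.47*z^2 + 1.49*z - 4.32)^2 = (26.9468*z^4 + 1.1312*z^3 + 11.2915*z^2 + 72.8268*z + 3.1378)/(16.3216*z^6 + 36.1176*z^5 + 32.0201*z^4 - 21.585*z^3 - 36.4007*z^2 - 12.8736*z + 18.6624)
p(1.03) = -1.40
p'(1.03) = 3.00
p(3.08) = -0.41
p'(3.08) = 0.11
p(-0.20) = 0.43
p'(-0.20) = -0.55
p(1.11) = -1.20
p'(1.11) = 2.00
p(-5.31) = 0.38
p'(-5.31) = 0.09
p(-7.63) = 0.25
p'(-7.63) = 0.04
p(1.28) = -0.96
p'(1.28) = 1.06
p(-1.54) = 1.61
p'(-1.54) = 0.56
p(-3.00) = 0.79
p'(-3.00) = 0.34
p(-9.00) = 0.21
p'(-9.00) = 0.03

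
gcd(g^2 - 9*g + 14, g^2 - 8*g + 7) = g - 7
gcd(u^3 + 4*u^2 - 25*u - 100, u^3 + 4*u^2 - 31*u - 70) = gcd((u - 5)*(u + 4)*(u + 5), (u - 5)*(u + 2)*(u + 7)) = u - 5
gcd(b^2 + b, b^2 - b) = b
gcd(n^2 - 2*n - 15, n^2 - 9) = n + 3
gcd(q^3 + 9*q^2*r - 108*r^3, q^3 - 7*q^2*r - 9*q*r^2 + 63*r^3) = q - 3*r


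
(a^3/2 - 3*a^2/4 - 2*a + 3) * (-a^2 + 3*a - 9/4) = -a^5/2 + 9*a^4/4 - 11*a^3/8 - 117*a^2/16 + 27*a/2 - 27/4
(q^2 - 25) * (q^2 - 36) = q^4 - 61*q^2 + 900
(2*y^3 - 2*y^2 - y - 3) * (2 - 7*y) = -14*y^4 + 18*y^3 + 3*y^2 + 19*y - 6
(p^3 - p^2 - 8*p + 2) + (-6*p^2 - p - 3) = p^3 - 7*p^2 - 9*p - 1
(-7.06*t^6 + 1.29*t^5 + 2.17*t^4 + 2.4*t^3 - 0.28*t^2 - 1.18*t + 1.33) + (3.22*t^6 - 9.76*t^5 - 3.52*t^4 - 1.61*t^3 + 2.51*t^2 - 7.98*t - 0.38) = -3.84*t^6 - 8.47*t^5 - 1.35*t^4 + 0.79*t^3 + 2.23*t^2 - 9.16*t + 0.95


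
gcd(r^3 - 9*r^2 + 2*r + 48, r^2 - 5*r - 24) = r - 8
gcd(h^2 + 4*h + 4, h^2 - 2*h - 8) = h + 2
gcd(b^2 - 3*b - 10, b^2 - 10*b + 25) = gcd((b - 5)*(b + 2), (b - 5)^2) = b - 5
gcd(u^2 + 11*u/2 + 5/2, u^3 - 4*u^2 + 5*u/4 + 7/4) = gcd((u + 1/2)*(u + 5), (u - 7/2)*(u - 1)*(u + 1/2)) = u + 1/2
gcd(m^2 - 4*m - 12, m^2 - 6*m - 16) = m + 2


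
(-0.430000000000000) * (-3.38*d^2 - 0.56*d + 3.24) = 1.4534*d^2 + 0.2408*d - 1.3932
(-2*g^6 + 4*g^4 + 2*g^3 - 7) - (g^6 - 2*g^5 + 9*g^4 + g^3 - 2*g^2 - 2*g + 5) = -3*g^6 + 2*g^5 - 5*g^4 + g^3 + 2*g^2 + 2*g - 12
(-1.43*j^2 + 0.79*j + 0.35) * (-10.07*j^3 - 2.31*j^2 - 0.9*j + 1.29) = 14.4001*j^5 - 4.652*j^4 - 4.0624*j^3 - 3.3642*j^2 + 0.7041*j + 0.4515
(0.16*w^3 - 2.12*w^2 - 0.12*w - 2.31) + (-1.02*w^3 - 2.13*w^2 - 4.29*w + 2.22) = -0.86*w^3 - 4.25*w^2 - 4.41*w - 0.0899999999999999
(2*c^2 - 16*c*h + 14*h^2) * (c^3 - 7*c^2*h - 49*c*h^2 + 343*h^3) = 2*c^5 - 30*c^4*h + 28*c^3*h^2 + 1372*c^2*h^3 - 6174*c*h^4 + 4802*h^5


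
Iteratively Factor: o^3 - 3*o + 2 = (o + 2)*(o^2 - 2*o + 1) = (o - 1)*(o + 2)*(o - 1)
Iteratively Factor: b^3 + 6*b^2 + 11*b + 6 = (b + 3)*(b^2 + 3*b + 2) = (b + 2)*(b + 3)*(b + 1)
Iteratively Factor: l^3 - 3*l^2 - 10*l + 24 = (l + 3)*(l^2 - 6*l + 8) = (l - 4)*(l + 3)*(l - 2)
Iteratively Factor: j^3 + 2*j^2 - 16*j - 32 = (j + 2)*(j^2 - 16) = (j + 2)*(j + 4)*(j - 4)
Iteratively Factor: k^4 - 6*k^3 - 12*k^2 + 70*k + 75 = (k - 5)*(k^3 - k^2 - 17*k - 15) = (k - 5)^2*(k^2 + 4*k + 3) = (k - 5)^2*(k + 3)*(k + 1)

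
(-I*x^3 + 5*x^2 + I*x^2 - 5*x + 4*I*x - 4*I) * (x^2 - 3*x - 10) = -I*x^5 + 5*x^4 + 4*I*x^4 - 20*x^3 + 11*I*x^3 - 35*x^2 - 26*I*x^2 + 50*x - 28*I*x + 40*I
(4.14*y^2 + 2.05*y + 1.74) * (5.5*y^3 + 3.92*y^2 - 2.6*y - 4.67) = 22.77*y^5 + 27.5038*y^4 + 6.842*y^3 - 17.843*y^2 - 14.0975*y - 8.1258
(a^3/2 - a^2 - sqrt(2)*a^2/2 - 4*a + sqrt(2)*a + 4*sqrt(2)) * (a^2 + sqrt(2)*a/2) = a^5/2 - a^4 - sqrt(2)*a^4/4 - 9*a^3/2 + sqrt(2)*a^3/2 + a^2 + 2*sqrt(2)*a^2 + 4*a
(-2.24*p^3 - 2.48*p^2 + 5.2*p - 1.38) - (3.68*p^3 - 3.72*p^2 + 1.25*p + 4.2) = -5.92*p^3 + 1.24*p^2 + 3.95*p - 5.58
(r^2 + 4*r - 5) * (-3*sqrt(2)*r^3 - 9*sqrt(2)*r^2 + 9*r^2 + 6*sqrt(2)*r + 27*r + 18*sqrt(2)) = -3*sqrt(2)*r^5 - 21*sqrt(2)*r^4 + 9*r^4 - 15*sqrt(2)*r^3 + 63*r^3 + 63*r^2 + 87*sqrt(2)*r^2 - 135*r + 42*sqrt(2)*r - 90*sqrt(2)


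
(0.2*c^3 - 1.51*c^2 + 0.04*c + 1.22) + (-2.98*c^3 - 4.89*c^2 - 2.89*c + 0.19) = -2.78*c^3 - 6.4*c^2 - 2.85*c + 1.41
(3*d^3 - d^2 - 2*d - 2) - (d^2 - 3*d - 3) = 3*d^3 - 2*d^2 + d + 1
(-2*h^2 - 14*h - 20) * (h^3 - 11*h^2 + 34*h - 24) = -2*h^5 + 8*h^4 + 66*h^3 - 208*h^2 - 344*h + 480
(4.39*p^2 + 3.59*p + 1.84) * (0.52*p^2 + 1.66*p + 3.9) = 2.2828*p^4 + 9.1542*p^3 + 24.0372*p^2 + 17.0554*p + 7.176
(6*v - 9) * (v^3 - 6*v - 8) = 6*v^4 - 9*v^3 - 36*v^2 + 6*v + 72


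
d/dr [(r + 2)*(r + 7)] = 2*r + 9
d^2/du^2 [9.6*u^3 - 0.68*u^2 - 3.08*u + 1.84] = 57.6*u - 1.36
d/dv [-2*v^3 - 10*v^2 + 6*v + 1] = -6*v^2 - 20*v + 6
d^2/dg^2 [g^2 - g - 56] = 2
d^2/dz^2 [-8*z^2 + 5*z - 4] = -16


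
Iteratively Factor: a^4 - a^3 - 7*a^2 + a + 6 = (a - 1)*(a^3 - 7*a - 6) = (a - 1)*(a + 1)*(a^2 - a - 6) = (a - 1)*(a + 1)*(a + 2)*(a - 3)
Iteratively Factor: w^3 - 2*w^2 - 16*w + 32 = (w + 4)*(w^2 - 6*w + 8) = (w - 4)*(w + 4)*(w - 2)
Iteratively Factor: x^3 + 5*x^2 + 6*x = (x)*(x^2 + 5*x + 6) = x*(x + 2)*(x + 3)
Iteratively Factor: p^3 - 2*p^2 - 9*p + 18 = (p + 3)*(p^2 - 5*p + 6) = (p - 2)*(p + 3)*(p - 3)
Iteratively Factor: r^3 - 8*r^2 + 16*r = (r)*(r^2 - 8*r + 16) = r*(r - 4)*(r - 4)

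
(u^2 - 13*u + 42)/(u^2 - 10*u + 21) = (u - 6)/(u - 3)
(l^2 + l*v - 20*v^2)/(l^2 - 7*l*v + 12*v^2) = (-l - 5*v)/(-l + 3*v)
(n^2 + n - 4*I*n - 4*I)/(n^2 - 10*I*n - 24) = (n + 1)/(n - 6*I)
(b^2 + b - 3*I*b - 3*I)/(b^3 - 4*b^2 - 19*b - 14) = (b - 3*I)/(b^2 - 5*b - 14)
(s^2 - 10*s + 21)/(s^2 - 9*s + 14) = (s - 3)/(s - 2)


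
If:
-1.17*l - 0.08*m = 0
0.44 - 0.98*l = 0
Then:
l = 0.45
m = -6.57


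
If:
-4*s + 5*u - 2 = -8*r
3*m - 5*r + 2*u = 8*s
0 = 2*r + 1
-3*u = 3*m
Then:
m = -29/22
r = -1/2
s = 13/88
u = 29/22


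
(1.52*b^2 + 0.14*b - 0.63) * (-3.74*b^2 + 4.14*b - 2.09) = -5.6848*b^4 + 5.7692*b^3 - 0.240999999999999*b^2 - 2.9008*b + 1.3167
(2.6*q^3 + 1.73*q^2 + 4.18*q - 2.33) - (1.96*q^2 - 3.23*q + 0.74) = 2.6*q^3 - 0.23*q^2 + 7.41*q - 3.07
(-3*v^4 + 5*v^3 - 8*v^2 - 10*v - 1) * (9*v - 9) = -27*v^5 + 72*v^4 - 117*v^3 - 18*v^2 + 81*v + 9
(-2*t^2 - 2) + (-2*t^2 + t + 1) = -4*t^2 + t - 1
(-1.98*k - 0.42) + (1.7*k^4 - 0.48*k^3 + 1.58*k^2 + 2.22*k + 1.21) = 1.7*k^4 - 0.48*k^3 + 1.58*k^2 + 0.24*k + 0.79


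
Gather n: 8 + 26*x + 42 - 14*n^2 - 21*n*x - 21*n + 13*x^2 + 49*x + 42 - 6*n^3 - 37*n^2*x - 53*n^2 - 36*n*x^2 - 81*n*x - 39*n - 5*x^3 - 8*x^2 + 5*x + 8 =-6*n^3 + n^2*(-37*x - 67) + n*(-36*x^2 - 102*x - 60) - 5*x^3 + 5*x^2 + 80*x + 100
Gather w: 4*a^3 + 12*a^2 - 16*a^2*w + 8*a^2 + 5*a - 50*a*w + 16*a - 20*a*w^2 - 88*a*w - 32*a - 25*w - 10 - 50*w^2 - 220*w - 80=4*a^3 + 20*a^2 - 11*a + w^2*(-20*a - 50) + w*(-16*a^2 - 138*a - 245) - 90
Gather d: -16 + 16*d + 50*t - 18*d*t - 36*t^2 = d*(16 - 18*t) - 36*t^2 + 50*t - 16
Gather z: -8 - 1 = -9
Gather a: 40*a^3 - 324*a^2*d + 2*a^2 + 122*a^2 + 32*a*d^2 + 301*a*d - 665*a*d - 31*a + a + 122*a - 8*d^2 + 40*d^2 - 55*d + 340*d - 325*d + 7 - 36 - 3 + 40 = 40*a^3 + a^2*(124 - 324*d) + a*(32*d^2 - 364*d + 92) + 32*d^2 - 40*d + 8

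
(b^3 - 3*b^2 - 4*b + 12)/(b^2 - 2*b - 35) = (-b^3 + 3*b^2 + 4*b - 12)/(-b^2 + 2*b + 35)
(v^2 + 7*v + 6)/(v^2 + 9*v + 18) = (v + 1)/(v + 3)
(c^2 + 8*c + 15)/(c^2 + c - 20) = (c + 3)/(c - 4)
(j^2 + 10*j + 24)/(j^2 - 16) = (j + 6)/(j - 4)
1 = 1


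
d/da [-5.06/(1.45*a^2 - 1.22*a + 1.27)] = (14.674*a - 6.1732)/(1.45*a^2 - 1.22*a + 1.27)^2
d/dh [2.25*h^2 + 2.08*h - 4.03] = 4.5*h + 2.08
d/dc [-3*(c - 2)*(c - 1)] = 9 - 6*c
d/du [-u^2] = -2*u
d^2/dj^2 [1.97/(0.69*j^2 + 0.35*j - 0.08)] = (-1.875834*j^2 - 0.95151*j + 1.97*(1.38*j + 0.35)*(2.76*j + 0.7) + 0.217488)/(0.69*j^2 + 0.35*j - 0.08)^3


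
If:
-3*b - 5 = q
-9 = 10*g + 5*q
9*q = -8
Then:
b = -37/27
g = -41/90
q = -8/9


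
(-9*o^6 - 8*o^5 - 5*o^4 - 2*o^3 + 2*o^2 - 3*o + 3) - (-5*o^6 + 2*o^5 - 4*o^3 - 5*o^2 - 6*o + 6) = -4*o^6 - 10*o^5 - 5*o^4 + 2*o^3 + 7*o^2 + 3*o - 3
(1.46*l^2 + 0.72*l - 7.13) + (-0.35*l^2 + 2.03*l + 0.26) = 1.11*l^2 + 2.75*l - 6.87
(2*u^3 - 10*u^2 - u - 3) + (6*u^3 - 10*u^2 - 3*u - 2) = 8*u^3 - 20*u^2 - 4*u - 5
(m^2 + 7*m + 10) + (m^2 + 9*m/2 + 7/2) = 2*m^2 + 23*m/2 + 27/2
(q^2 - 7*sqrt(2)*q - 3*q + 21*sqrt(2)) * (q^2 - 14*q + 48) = q^4 - 17*q^3 - 7*sqrt(2)*q^3 + 90*q^2 + 119*sqrt(2)*q^2 - 630*sqrt(2)*q - 144*q + 1008*sqrt(2)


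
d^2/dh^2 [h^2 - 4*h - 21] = 2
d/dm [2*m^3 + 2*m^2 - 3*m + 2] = 6*m^2 + 4*m - 3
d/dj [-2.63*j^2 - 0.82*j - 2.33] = -5.26*j - 0.82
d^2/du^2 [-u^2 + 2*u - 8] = -2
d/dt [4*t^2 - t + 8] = 8*t - 1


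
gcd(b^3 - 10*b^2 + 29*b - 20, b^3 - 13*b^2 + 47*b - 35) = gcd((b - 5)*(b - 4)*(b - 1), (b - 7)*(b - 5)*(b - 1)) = b^2 - 6*b + 5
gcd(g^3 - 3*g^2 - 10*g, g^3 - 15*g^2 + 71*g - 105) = g - 5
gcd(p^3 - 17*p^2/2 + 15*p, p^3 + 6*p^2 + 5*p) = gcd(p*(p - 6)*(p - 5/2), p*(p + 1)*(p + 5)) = p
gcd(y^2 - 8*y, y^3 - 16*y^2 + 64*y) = y^2 - 8*y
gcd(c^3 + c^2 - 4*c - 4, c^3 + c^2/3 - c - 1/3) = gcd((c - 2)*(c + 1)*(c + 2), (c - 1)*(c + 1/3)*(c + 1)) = c + 1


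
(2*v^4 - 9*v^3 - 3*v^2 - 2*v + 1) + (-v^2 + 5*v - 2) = 2*v^4 - 9*v^3 - 4*v^2 + 3*v - 1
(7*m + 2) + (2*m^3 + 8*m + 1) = 2*m^3 + 15*m + 3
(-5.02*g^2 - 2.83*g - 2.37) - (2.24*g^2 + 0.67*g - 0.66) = -7.26*g^2 - 3.5*g - 1.71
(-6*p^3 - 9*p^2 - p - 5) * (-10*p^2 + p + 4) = 60*p^5 + 84*p^4 - 23*p^3 + 13*p^2 - 9*p - 20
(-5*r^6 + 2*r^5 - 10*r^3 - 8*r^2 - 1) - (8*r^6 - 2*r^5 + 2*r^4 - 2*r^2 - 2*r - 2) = -13*r^6 + 4*r^5 - 2*r^4 - 10*r^3 - 6*r^2 + 2*r + 1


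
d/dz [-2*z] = -2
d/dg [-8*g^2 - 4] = -16*g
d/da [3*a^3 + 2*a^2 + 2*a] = 9*a^2 + 4*a + 2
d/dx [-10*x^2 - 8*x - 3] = -20*x - 8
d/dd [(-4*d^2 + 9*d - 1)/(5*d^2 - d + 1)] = (-41*d^2 + 2*d + 8)/(25*d^4 - 10*d^3 + 11*d^2 - 2*d + 1)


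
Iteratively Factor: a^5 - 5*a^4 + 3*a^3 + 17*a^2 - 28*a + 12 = (a - 1)*(a^4 - 4*a^3 - a^2 + 16*a - 12) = (a - 2)*(a - 1)*(a^3 - 2*a^2 - 5*a + 6) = (a - 3)*(a - 2)*(a - 1)*(a^2 + a - 2) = (a - 3)*(a - 2)*(a - 1)*(a + 2)*(a - 1)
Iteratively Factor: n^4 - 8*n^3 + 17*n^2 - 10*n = (n - 5)*(n^3 - 3*n^2 + 2*n) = n*(n - 5)*(n^2 - 3*n + 2) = n*(n - 5)*(n - 1)*(n - 2)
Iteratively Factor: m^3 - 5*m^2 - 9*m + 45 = (m - 3)*(m^2 - 2*m - 15) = (m - 3)*(m + 3)*(m - 5)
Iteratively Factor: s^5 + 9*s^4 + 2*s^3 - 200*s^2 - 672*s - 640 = (s - 5)*(s^4 + 14*s^3 + 72*s^2 + 160*s + 128) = (s - 5)*(s + 2)*(s^3 + 12*s^2 + 48*s + 64) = (s - 5)*(s + 2)*(s + 4)*(s^2 + 8*s + 16) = (s - 5)*(s + 2)*(s + 4)^2*(s + 4)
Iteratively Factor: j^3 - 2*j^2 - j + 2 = (j - 2)*(j^2 - 1) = (j - 2)*(j + 1)*(j - 1)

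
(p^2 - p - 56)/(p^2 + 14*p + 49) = (p - 8)/(p + 7)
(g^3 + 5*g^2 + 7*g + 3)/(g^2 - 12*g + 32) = (g^3 + 5*g^2 + 7*g + 3)/(g^2 - 12*g + 32)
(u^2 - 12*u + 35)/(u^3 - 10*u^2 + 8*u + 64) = (u^2 - 12*u + 35)/(u^3 - 10*u^2 + 8*u + 64)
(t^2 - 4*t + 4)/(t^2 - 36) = (t^2 - 4*t + 4)/(t^2 - 36)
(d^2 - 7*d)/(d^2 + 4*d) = (d - 7)/(d + 4)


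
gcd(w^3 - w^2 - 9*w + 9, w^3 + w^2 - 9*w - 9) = w^2 - 9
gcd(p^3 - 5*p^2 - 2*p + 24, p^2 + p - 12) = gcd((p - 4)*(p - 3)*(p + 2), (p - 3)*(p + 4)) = p - 3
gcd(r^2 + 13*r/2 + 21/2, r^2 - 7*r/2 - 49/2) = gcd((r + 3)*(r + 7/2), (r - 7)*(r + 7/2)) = r + 7/2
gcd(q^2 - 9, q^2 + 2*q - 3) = q + 3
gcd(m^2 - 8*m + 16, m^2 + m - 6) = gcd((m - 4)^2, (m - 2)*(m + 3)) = 1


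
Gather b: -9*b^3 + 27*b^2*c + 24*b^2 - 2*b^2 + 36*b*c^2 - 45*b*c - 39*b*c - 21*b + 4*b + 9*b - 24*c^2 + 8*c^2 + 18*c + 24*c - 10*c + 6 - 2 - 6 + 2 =-9*b^3 + b^2*(27*c + 22) + b*(36*c^2 - 84*c - 8) - 16*c^2 + 32*c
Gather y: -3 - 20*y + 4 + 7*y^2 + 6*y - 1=7*y^2 - 14*y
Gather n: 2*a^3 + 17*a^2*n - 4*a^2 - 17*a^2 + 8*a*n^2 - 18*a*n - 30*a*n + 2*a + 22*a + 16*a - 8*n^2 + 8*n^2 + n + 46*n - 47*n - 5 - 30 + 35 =2*a^3 - 21*a^2 + 8*a*n^2 + 40*a + n*(17*a^2 - 48*a)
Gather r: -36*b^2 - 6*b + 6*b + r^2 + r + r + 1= -36*b^2 + r^2 + 2*r + 1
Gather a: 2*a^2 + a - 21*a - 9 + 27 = 2*a^2 - 20*a + 18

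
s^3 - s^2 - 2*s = s*(s - 2)*(s + 1)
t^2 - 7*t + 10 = (t - 5)*(t - 2)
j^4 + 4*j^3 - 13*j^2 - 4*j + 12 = (j - 2)*(j - 1)*(j + 1)*(j + 6)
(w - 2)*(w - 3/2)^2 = w^3 - 5*w^2 + 33*w/4 - 9/2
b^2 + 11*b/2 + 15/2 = (b + 5/2)*(b + 3)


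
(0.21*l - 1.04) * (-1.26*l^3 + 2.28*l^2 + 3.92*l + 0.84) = -0.2646*l^4 + 1.7892*l^3 - 1.548*l^2 - 3.9004*l - 0.8736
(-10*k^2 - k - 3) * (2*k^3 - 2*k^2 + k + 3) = -20*k^5 + 18*k^4 - 14*k^3 - 25*k^2 - 6*k - 9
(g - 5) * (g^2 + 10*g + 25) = g^3 + 5*g^2 - 25*g - 125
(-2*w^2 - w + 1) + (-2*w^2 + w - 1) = -4*w^2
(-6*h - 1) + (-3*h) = -9*h - 1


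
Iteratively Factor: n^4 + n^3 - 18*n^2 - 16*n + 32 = (n - 4)*(n^3 + 5*n^2 + 2*n - 8) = (n - 4)*(n + 2)*(n^2 + 3*n - 4) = (n - 4)*(n - 1)*(n + 2)*(n + 4)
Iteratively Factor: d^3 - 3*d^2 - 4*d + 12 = (d + 2)*(d^2 - 5*d + 6) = (d - 3)*(d + 2)*(d - 2)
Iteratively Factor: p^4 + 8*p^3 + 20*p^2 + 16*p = (p)*(p^3 + 8*p^2 + 20*p + 16) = p*(p + 2)*(p^2 + 6*p + 8) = p*(p + 2)*(p + 4)*(p + 2)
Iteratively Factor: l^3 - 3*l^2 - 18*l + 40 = (l - 5)*(l^2 + 2*l - 8) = (l - 5)*(l + 4)*(l - 2)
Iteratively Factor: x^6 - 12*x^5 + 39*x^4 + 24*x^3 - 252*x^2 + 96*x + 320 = (x + 2)*(x^5 - 14*x^4 + 67*x^3 - 110*x^2 - 32*x + 160) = (x - 5)*(x + 2)*(x^4 - 9*x^3 + 22*x^2 - 32) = (x - 5)*(x - 4)*(x + 2)*(x^3 - 5*x^2 + 2*x + 8) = (x - 5)*(x - 4)^2*(x + 2)*(x^2 - x - 2) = (x - 5)*(x - 4)^2*(x - 2)*(x + 2)*(x + 1)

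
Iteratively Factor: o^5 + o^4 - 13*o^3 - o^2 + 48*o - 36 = (o - 2)*(o^4 + 3*o^3 - 7*o^2 - 15*o + 18) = (o - 2)^2*(o^3 + 5*o^2 + 3*o - 9) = (o - 2)^2*(o + 3)*(o^2 + 2*o - 3) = (o - 2)^2*(o - 1)*(o + 3)*(o + 3)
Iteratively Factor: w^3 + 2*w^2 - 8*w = (w + 4)*(w^2 - 2*w) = (w - 2)*(w + 4)*(w)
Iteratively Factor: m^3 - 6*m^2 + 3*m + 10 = (m + 1)*(m^2 - 7*m + 10) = (m - 5)*(m + 1)*(m - 2)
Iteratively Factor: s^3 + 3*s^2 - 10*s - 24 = (s + 2)*(s^2 + s - 12) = (s - 3)*(s + 2)*(s + 4)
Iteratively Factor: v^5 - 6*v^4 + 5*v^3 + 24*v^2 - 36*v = (v - 2)*(v^4 - 4*v^3 - 3*v^2 + 18*v) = (v - 3)*(v - 2)*(v^3 - v^2 - 6*v) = (v - 3)*(v - 2)*(v + 2)*(v^2 - 3*v) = (v - 3)^2*(v - 2)*(v + 2)*(v)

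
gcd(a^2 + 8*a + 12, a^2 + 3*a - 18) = a + 6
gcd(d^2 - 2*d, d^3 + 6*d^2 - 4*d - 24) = d - 2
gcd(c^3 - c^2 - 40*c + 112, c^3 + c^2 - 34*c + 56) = c^2 + 3*c - 28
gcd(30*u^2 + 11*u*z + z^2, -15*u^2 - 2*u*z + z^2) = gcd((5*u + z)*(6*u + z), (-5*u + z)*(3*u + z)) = 1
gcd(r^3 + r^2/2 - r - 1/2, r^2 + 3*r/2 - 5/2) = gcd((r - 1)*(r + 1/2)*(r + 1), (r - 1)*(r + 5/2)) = r - 1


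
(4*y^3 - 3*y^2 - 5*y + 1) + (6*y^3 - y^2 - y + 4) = 10*y^3 - 4*y^2 - 6*y + 5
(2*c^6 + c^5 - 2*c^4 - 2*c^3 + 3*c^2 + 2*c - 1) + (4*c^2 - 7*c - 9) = 2*c^6 + c^5 - 2*c^4 - 2*c^3 + 7*c^2 - 5*c - 10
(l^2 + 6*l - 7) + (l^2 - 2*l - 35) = 2*l^2 + 4*l - 42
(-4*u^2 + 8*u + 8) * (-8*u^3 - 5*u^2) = 32*u^5 - 44*u^4 - 104*u^3 - 40*u^2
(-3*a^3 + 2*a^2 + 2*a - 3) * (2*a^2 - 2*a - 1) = -6*a^5 + 10*a^4 + 3*a^3 - 12*a^2 + 4*a + 3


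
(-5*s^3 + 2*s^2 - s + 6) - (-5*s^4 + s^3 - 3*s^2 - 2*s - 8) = 5*s^4 - 6*s^3 + 5*s^2 + s + 14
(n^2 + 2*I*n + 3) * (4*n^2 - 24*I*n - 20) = 4*n^4 - 16*I*n^3 + 40*n^2 - 112*I*n - 60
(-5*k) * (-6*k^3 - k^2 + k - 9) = 30*k^4 + 5*k^3 - 5*k^2 + 45*k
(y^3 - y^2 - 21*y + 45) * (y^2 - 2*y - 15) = y^5 - 3*y^4 - 34*y^3 + 102*y^2 + 225*y - 675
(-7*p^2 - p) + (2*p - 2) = -7*p^2 + p - 2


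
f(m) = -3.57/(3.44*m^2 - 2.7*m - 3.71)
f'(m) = -3.57*(2.7 - 6.88*m)/(3.44*m^2 - 2.7*m - 3.71)^2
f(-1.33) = -0.60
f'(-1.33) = -1.19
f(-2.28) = -0.18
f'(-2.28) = -0.16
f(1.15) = 1.58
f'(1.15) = 3.62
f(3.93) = -0.09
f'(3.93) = 0.06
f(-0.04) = 0.99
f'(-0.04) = -0.82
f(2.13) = -0.58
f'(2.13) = 1.13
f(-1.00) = -1.47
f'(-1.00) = -5.79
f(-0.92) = -2.12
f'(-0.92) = -11.35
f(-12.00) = -0.01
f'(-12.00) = -0.00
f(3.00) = -0.19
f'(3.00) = 0.17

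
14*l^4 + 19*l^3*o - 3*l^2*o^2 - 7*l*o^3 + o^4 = (-7*l + o)*(-2*l + o)*(l + o)^2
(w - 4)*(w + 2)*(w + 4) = w^3 + 2*w^2 - 16*w - 32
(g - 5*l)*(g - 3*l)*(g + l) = g^3 - 7*g^2*l + 7*g*l^2 + 15*l^3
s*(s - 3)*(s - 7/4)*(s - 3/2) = s^4 - 25*s^3/4 + 99*s^2/8 - 63*s/8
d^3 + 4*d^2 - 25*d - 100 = (d - 5)*(d + 4)*(d + 5)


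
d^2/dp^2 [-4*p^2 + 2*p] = -8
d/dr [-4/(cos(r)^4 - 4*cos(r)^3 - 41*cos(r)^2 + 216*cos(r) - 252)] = 8*(-2*cos(r)^3 + 6*cos(r)^2 + 41*cos(r) - 108)*sin(r)/((cos(r) - 6)^2*(cos(r) - 3)^2*(cos(r) - 2)^2*(cos(r) + 7)^2)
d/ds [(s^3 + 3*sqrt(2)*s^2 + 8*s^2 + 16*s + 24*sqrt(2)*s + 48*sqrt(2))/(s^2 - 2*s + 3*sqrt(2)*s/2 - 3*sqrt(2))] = 2*(s^4 - 4*s^3 + 3*sqrt(2)*s^3 - 27*sqrt(2)*s^2 - 23*s^2 - 144*sqrt(2)*s - 36*s - 288 + 48*sqrt(2))/(2*s^4 - 8*s^3 + 6*sqrt(2)*s^3 - 24*sqrt(2)*s^2 + 17*s^2 - 36*s + 24*sqrt(2)*s + 36)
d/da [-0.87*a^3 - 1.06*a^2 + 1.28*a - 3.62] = -2.61*a^2 - 2.12*a + 1.28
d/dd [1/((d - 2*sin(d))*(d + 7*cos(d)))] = ((d - 2*sin(d))*(7*sin(d) - 1) + (d + 7*cos(d))*(2*cos(d) - 1))/((d - 2*sin(d))^2*(d + 7*cos(d))^2)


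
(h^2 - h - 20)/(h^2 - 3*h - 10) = (h + 4)/(h + 2)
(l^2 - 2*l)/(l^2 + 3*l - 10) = l/(l + 5)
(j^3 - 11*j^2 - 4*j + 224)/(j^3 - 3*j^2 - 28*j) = (j - 8)/j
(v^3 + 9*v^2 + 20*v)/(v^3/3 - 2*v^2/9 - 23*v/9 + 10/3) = 9*v*(v^2 + 9*v + 20)/(3*v^3 - 2*v^2 - 23*v + 30)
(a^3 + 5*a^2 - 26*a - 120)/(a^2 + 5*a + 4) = (a^2 + a - 30)/(a + 1)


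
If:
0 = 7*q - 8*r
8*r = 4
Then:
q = 4/7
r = 1/2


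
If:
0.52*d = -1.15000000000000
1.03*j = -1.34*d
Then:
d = -2.21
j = 2.88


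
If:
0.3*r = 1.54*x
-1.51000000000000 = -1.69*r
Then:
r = 0.89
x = 0.17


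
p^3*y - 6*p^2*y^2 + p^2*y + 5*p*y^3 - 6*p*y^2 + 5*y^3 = (p - 5*y)*(p - y)*(p*y + y)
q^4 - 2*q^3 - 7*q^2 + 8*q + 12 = (q - 3)*(q - 2)*(q + 1)*(q + 2)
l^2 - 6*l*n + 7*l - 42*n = (l + 7)*(l - 6*n)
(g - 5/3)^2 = g^2 - 10*g/3 + 25/9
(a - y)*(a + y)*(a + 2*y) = a^3 + 2*a^2*y - a*y^2 - 2*y^3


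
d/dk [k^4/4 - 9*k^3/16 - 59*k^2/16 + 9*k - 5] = k^3 - 27*k^2/16 - 59*k/8 + 9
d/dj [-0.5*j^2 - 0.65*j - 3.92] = -1.0*j - 0.65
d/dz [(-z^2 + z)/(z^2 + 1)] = (-z^2 - 2*z + 1)/(z^4 + 2*z^2 + 1)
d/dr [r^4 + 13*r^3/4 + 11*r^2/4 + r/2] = 4*r^3 + 39*r^2/4 + 11*r/2 + 1/2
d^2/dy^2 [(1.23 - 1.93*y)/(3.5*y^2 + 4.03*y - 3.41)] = (-(1.93*y - 1.23)*(7.0*y + 4.03)*(14.0*y + 8.06) + (40.53*y + 6.9458)*(3.5*y^2 + 4.03*y - 3.41))/(3.5*y^2 + 4.03*y - 3.41)^3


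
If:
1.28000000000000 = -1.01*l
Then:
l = -1.27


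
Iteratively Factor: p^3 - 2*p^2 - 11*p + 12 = (p - 4)*(p^2 + 2*p - 3) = (p - 4)*(p + 3)*(p - 1)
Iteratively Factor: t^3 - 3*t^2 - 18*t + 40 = (t - 2)*(t^2 - t - 20) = (t - 2)*(t + 4)*(t - 5)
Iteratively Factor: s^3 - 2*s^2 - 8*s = (s + 2)*(s^2 - 4*s) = s*(s + 2)*(s - 4)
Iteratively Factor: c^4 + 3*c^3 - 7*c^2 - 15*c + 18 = (c - 1)*(c^3 + 4*c^2 - 3*c - 18) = (c - 2)*(c - 1)*(c^2 + 6*c + 9) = (c - 2)*(c - 1)*(c + 3)*(c + 3)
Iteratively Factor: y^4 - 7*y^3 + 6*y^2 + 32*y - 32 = (y - 4)*(y^3 - 3*y^2 - 6*y + 8) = (y - 4)*(y - 1)*(y^2 - 2*y - 8) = (y - 4)^2*(y - 1)*(y + 2)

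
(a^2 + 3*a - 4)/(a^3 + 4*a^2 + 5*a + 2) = (a^2 + 3*a - 4)/(a^3 + 4*a^2 + 5*a + 2)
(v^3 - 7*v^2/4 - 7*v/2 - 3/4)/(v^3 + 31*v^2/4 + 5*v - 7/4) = (4*v^2 - 11*v - 3)/(4*v^2 + 27*v - 7)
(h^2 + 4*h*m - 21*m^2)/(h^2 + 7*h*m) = (h - 3*m)/h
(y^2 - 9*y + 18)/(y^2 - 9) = (y - 6)/(y + 3)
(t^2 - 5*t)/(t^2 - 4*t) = (t - 5)/(t - 4)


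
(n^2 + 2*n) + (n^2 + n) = 2*n^2 + 3*n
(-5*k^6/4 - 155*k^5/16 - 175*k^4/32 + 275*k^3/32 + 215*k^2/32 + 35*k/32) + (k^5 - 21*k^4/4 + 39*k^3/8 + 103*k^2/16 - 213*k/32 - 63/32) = -5*k^6/4 - 139*k^5/16 - 343*k^4/32 + 431*k^3/32 + 421*k^2/32 - 89*k/16 - 63/32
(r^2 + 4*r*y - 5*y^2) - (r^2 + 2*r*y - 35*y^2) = 2*r*y + 30*y^2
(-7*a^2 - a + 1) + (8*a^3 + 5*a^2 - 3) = 8*a^3 - 2*a^2 - a - 2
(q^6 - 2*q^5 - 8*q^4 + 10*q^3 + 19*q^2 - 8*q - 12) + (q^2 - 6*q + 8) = q^6 - 2*q^5 - 8*q^4 + 10*q^3 + 20*q^2 - 14*q - 4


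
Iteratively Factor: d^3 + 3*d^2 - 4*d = (d)*(d^2 + 3*d - 4) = d*(d + 4)*(d - 1)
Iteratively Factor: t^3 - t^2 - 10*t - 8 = (t + 1)*(t^2 - 2*t - 8) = (t - 4)*(t + 1)*(t + 2)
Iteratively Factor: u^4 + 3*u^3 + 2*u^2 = (u + 2)*(u^3 + u^2) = u*(u + 2)*(u^2 + u) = u*(u + 1)*(u + 2)*(u)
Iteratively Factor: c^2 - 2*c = (c - 2)*(c)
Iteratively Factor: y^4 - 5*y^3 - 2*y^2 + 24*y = (y - 3)*(y^3 - 2*y^2 - 8*y) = (y - 4)*(y - 3)*(y^2 + 2*y) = (y - 4)*(y - 3)*(y + 2)*(y)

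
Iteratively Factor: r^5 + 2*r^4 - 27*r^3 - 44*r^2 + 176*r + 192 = (r + 1)*(r^4 + r^3 - 28*r^2 - 16*r + 192) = (r + 1)*(r + 4)*(r^3 - 3*r^2 - 16*r + 48) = (r - 4)*(r + 1)*(r + 4)*(r^2 + r - 12) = (r - 4)*(r - 3)*(r + 1)*(r + 4)*(r + 4)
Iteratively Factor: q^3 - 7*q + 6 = (q - 2)*(q^2 + 2*q - 3) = (q - 2)*(q + 3)*(q - 1)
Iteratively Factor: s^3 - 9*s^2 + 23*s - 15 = (s - 1)*(s^2 - 8*s + 15) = (s - 5)*(s - 1)*(s - 3)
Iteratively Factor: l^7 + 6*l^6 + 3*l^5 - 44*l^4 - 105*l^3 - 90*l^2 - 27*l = (l + 3)*(l^6 + 3*l^5 - 6*l^4 - 26*l^3 - 27*l^2 - 9*l) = (l + 1)*(l + 3)*(l^5 + 2*l^4 - 8*l^3 - 18*l^2 - 9*l) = (l + 1)^2*(l + 3)*(l^4 + l^3 - 9*l^2 - 9*l) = (l + 1)^2*(l + 3)^2*(l^3 - 2*l^2 - 3*l) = l*(l + 1)^2*(l + 3)^2*(l^2 - 2*l - 3) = l*(l - 3)*(l + 1)^2*(l + 3)^2*(l + 1)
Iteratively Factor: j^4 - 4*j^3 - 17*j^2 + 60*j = (j - 5)*(j^3 + j^2 - 12*j) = (j - 5)*(j - 3)*(j^2 + 4*j) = j*(j - 5)*(j - 3)*(j + 4)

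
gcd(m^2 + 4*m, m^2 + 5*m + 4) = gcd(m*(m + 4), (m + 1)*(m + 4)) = m + 4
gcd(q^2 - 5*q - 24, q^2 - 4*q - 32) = q - 8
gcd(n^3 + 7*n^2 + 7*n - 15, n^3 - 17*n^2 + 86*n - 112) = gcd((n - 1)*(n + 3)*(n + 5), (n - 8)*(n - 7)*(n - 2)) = 1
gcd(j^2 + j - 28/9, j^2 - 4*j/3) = j - 4/3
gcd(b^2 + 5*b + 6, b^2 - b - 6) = b + 2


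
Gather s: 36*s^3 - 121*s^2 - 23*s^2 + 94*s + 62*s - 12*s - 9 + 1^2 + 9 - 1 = 36*s^3 - 144*s^2 + 144*s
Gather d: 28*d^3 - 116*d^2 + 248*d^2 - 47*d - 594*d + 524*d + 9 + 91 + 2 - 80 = 28*d^3 + 132*d^2 - 117*d + 22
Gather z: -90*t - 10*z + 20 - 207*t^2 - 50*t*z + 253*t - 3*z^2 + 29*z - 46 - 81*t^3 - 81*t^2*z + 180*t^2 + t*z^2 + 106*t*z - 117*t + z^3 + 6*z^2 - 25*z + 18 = -81*t^3 - 27*t^2 + 46*t + z^3 + z^2*(t + 3) + z*(-81*t^2 + 56*t - 6) - 8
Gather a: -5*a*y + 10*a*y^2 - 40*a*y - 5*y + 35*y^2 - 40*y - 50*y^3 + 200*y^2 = a*(10*y^2 - 45*y) - 50*y^3 + 235*y^2 - 45*y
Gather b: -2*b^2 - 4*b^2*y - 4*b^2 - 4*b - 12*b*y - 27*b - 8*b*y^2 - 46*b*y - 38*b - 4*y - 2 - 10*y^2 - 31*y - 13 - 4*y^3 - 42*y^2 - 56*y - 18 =b^2*(-4*y - 6) + b*(-8*y^2 - 58*y - 69) - 4*y^3 - 52*y^2 - 91*y - 33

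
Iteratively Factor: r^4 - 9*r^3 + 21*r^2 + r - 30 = (r - 2)*(r^3 - 7*r^2 + 7*r + 15) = (r - 2)*(r + 1)*(r^2 - 8*r + 15) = (r - 5)*(r - 2)*(r + 1)*(r - 3)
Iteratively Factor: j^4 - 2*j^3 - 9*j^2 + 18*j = (j - 2)*(j^3 - 9*j) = j*(j - 2)*(j^2 - 9) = j*(j - 2)*(j + 3)*(j - 3)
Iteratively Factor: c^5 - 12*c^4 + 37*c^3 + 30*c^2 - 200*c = (c + 2)*(c^4 - 14*c^3 + 65*c^2 - 100*c) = (c - 5)*(c + 2)*(c^3 - 9*c^2 + 20*c) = c*(c - 5)*(c + 2)*(c^2 - 9*c + 20) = c*(c - 5)^2*(c + 2)*(c - 4)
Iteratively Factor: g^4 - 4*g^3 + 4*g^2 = (g - 2)*(g^3 - 2*g^2) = g*(g - 2)*(g^2 - 2*g) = g^2*(g - 2)*(g - 2)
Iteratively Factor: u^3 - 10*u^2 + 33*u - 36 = (u - 3)*(u^2 - 7*u + 12) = (u - 4)*(u - 3)*(u - 3)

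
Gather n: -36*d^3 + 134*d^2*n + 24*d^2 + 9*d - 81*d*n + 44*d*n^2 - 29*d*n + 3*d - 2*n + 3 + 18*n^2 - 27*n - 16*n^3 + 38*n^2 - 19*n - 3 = -36*d^3 + 24*d^2 + 12*d - 16*n^3 + n^2*(44*d + 56) + n*(134*d^2 - 110*d - 48)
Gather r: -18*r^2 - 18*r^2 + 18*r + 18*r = -36*r^2 + 36*r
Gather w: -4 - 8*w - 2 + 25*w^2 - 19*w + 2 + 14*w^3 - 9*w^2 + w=14*w^3 + 16*w^2 - 26*w - 4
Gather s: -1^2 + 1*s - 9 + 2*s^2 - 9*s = 2*s^2 - 8*s - 10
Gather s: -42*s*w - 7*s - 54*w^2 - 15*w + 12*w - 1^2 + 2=s*(-42*w - 7) - 54*w^2 - 3*w + 1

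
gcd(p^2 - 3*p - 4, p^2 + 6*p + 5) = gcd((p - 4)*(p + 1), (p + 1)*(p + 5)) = p + 1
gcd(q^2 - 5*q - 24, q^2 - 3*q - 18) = q + 3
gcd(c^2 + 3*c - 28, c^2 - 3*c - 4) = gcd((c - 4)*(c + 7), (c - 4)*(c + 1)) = c - 4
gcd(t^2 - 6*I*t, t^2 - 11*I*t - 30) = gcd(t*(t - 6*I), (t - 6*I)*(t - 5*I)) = t - 6*I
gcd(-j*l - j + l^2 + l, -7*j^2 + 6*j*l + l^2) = j - l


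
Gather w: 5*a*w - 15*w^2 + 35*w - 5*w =-15*w^2 + w*(5*a + 30)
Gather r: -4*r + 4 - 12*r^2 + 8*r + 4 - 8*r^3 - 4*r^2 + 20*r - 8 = -8*r^3 - 16*r^2 + 24*r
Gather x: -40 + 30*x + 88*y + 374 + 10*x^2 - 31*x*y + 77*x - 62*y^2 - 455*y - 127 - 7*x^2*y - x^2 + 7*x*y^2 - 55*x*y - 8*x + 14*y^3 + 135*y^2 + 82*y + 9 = x^2*(9 - 7*y) + x*(7*y^2 - 86*y + 99) + 14*y^3 + 73*y^2 - 285*y + 216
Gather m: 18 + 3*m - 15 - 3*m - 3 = 0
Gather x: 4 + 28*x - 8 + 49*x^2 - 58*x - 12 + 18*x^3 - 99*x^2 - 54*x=18*x^3 - 50*x^2 - 84*x - 16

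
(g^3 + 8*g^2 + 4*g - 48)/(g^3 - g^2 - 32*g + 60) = (g + 4)/(g - 5)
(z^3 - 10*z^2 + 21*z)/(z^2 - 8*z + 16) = z*(z^2 - 10*z + 21)/(z^2 - 8*z + 16)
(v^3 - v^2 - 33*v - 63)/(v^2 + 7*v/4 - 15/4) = 4*(v^2 - 4*v - 21)/(4*v - 5)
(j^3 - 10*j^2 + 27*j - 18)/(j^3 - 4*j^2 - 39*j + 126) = (j^2 - 7*j + 6)/(j^2 - j - 42)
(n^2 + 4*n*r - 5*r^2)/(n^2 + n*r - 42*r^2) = (n^2 + 4*n*r - 5*r^2)/(n^2 + n*r - 42*r^2)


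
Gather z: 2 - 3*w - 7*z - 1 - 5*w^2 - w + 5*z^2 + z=-5*w^2 - 4*w + 5*z^2 - 6*z + 1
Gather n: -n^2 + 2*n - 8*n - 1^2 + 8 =-n^2 - 6*n + 7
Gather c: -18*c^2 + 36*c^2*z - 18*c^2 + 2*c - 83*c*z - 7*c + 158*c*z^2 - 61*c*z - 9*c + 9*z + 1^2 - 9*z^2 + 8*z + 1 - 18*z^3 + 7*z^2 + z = c^2*(36*z - 36) + c*(158*z^2 - 144*z - 14) - 18*z^3 - 2*z^2 + 18*z + 2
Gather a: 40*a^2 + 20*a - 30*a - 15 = 40*a^2 - 10*a - 15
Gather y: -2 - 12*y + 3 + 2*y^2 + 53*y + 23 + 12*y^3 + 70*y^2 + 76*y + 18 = 12*y^3 + 72*y^2 + 117*y + 42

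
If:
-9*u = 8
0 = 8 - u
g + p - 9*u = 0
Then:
No Solution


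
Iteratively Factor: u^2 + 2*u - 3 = (u + 3)*(u - 1)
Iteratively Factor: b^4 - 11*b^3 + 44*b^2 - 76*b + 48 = (b - 3)*(b^3 - 8*b^2 + 20*b - 16) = (b - 4)*(b - 3)*(b^2 - 4*b + 4) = (b - 4)*(b - 3)*(b - 2)*(b - 2)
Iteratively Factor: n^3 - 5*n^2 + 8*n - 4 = (n - 1)*(n^2 - 4*n + 4) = (n - 2)*(n - 1)*(n - 2)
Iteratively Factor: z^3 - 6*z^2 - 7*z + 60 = (z + 3)*(z^2 - 9*z + 20) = (z - 4)*(z + 3)*(z - 5)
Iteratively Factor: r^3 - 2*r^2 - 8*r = (r - 4)*(r^2 + 2*r) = (r - 4)*(r + 2)*(r)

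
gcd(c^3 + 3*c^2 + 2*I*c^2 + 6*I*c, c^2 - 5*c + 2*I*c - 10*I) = c + 2*I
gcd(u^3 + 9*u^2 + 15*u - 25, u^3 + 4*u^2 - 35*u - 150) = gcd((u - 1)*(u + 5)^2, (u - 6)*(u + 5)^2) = u^2 + 10*u + 25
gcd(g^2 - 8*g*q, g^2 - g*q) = g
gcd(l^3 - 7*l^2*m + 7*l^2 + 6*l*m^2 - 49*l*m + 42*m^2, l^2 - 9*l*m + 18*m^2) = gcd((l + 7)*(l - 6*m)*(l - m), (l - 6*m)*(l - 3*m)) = l - 6*m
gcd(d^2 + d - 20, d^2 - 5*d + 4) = d - 4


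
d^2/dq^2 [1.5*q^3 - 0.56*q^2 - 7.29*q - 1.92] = 9.0*q - 1.12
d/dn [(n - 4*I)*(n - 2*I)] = 2*n - 6*I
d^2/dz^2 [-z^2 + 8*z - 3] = -2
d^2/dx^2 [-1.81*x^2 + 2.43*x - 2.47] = -3.62000000000000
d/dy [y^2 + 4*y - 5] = 2*y + 4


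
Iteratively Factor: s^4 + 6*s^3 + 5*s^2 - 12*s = (s + 4)*(s^3 + 2*s^2 - 3*s) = (s + 3)*(s + 4)*(s^2 - s) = s*(s + 3)*(s + 4)*(s - 1)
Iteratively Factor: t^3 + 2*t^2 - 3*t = (t - 1)*(t^2 + 3*t) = (t - 1)*(t + 3)*(t)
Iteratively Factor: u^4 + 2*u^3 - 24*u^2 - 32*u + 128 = (u - 4)*(u^3 + 6*u^2 - 32) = (u - 4)*(u + 4)*(u^2 + 2*u - 8) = (u - 4)*(u - 2)*(u + 4)*(u + 4)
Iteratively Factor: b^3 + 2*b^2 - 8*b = (b + 4)*(b^2 - 2*b) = (b - 2)*(b + 4)*(b)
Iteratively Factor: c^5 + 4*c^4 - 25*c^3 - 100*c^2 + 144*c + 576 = (c - 4)*(c^4 + 8*c^3 + 7*c^2 - 72*c - 144) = (c - 4)*(c + 4)*(c^3 + 4*c^2 - 9*c - 36) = (c - 4)*(c + 3)*(c + 4)*(c^2 + c - 12) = (c - 4)*(c + 3)*(c + 4)^2*(c - 3)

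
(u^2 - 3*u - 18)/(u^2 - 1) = (u^2 - 3*u - 18)/(u^2 - 1)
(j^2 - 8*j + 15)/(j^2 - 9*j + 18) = (j - 5)/(j - 6)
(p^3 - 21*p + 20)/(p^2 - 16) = (p^2 + 4*p - 5)/(p + 4)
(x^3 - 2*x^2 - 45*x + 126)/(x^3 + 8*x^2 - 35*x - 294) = (x - 3)/(x + 7)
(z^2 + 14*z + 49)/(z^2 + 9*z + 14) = (z + 7)/(z + 2)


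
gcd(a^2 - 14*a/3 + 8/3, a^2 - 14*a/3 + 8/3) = a^2 - 14*a/3 + 8/3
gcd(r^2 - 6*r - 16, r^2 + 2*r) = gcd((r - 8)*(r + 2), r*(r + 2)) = r + 2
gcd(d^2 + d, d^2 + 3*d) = d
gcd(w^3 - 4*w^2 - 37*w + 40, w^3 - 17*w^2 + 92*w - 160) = w - 8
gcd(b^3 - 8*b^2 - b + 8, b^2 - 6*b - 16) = b - 8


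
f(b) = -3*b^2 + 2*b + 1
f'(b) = 2 - 6*b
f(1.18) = -0.82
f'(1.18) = -5.08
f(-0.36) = -0.11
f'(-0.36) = 4.16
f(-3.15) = -35.07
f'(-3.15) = 20.90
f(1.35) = -1.77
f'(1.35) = -6.10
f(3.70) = -32.67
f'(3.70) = -20.20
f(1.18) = -0.82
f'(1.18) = -5.08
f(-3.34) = -39.15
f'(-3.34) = 22.04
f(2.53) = -13.14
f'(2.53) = -13.18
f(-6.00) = -119.00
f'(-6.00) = 38.00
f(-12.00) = -455.00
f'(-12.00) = 74.00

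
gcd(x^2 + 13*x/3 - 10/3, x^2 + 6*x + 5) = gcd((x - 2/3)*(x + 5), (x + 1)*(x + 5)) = x + 5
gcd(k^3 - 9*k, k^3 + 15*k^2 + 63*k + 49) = 1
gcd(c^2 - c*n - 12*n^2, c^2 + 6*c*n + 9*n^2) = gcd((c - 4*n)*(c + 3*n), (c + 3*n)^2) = c + 3*n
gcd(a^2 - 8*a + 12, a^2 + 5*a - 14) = a - 2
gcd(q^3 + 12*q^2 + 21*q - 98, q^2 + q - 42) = q + 7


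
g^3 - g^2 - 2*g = g*(g - 2)*(g + 1)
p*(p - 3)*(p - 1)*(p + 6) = p^4 + 2*p^3 - 21*p^2 + 18*p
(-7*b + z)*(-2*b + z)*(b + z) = 14*b^3 + 5*b^2*z - 8*b*z^2 + z^3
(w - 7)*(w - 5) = w^2 - 12*w + 35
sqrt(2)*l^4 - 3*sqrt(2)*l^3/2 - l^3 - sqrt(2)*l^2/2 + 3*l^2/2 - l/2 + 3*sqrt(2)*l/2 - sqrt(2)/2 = (l - 1)*(l - 1/2)*(l - sqrt(2))*(sqrt(2)*l + 1)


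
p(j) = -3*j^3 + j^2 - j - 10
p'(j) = -9*j^2 + 2*j - 1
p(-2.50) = 45.62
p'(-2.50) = -62.25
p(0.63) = -10.98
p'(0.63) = -3.31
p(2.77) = -68.86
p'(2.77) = -64.52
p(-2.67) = 56.90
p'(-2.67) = -70.50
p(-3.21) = 102.74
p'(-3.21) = -100.16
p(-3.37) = 119.55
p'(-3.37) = -109.95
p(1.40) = -17.67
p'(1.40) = -15.84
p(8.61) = -1859.31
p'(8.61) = -650.97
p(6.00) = -628.00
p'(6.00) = -313.00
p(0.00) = -10.00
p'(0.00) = -1.00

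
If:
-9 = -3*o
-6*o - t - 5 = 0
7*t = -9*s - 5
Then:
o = 3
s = 52/3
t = -23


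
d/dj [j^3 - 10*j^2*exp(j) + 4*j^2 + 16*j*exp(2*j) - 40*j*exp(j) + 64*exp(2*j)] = -10*j^2*exp(j) + 3*j^2 + 32*j*exp(2*j) - 60*j*exp(j) + 8*j + 144*exp(2*j) - 40*exp(j)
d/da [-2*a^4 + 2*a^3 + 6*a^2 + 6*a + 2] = -8*a^3 + 6*a^2 + 12*a + 6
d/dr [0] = 0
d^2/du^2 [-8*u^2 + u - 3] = -16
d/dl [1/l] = -1/l^2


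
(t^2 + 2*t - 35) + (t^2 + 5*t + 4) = 2*t^2 + 7*t - 31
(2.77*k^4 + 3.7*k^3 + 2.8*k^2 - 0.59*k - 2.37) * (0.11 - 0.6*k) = -1.662*k^5 - 1.9153*k^4 - 1.273*k^3 + 0.662*k^2 + 1.3571*k - 0.2607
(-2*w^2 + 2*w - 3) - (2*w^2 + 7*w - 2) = -4*w^2 - 5*w - 1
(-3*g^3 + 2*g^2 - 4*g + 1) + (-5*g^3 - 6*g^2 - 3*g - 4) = -8*g^3 - 4*g^2 - 7*g - 3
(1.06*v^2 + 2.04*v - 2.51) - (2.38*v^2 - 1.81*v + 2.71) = -1.32*v^2 + 3.85*v - 5.22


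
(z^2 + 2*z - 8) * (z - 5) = z^3 - 3*z^2 - 18*z + 40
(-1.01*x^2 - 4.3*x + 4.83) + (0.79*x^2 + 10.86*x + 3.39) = -0.22*x^2 + 6.56*x + 8.22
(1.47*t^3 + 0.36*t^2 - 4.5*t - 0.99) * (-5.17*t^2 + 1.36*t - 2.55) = -7.5999*t^5 + 0.138*t^4 + 20.0061*t^3 - 1.9197*t^2 + 10.1286*t + 2.5245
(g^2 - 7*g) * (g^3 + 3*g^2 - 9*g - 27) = g^5 - 4*g^4 - 30*g^3 + 36*g^2 + 189*g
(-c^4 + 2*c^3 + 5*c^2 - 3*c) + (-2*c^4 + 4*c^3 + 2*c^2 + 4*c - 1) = -3*c^4 + 6*c^3 + 7*c^2 + c - 1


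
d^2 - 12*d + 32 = (d - 8)*(d - 4)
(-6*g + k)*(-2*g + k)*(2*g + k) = 24*g^3 - 4*g^2*k - 6*g*k^2 + k^3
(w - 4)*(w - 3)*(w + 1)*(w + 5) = w^4 - w^3 - 25*w^2 + 37*w + 60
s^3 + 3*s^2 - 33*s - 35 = (s - 5)*(s + 1)*(s + 7)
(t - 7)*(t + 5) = t^2 - 2*t - 35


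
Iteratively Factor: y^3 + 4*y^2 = (y + 4)*(y^2) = y*(y + 4)*(y)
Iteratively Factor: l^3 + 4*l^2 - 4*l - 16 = (l + 4)*(l^2 - 4) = (l - 2)*(l + 4)*(l + 2)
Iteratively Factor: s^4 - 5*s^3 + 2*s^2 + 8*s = (s - 2)*(s^3 - 3*s^2 - 4*s) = (s - 2)*(s + 1)*(s^2 - 4*s) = s*(s - 2)*(s + 1)*(s - 4)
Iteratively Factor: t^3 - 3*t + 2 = (t - 1)*(t^2 + t - 2) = (t - 1)*(t + 2)*(t - 1)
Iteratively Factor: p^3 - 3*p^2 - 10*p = (p + 2)*(p^2 - 5*p) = p*(p + 2)*(p - 5)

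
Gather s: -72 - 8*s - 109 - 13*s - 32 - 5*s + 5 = -26*s - 208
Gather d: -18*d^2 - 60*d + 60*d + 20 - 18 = 2 - 18*d^2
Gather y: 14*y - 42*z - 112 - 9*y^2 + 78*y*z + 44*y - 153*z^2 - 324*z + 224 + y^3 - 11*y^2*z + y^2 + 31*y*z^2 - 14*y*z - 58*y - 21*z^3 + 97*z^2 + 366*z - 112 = y^3 + y^2*(-11*z - 8) + y*(31*z^2 + 64*z) - 21*z^3 - 56*z^2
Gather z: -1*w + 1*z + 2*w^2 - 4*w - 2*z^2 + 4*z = 2*w^2 - 5*w - 2*z^2 + 5*z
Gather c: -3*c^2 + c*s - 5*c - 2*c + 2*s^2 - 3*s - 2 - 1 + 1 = -3*c^2 + c*(s - 7) + 2*s^2 - 3*s - 2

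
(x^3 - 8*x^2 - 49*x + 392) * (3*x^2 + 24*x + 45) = 3*x^5 - 294*x^3 - 360*x^2 + 7203*x + 17640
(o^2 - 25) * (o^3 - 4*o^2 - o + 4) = o^5 - 4*o^4 - 26*o^3 + 104*o^2 + 25*o - 100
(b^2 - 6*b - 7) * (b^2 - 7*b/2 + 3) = b^4 - 19*b^3/2 + 17*b^2 + 13*b/2 - 21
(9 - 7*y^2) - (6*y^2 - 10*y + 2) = -13*y^2 + 10*y + 7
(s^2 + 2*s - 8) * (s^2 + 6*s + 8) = s^4 + 8*s^3 + 12*s^2 - 32*s - 64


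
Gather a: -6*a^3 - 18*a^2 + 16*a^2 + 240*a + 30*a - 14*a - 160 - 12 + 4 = -6*a^3 - 2*a^2 + 256*a - 168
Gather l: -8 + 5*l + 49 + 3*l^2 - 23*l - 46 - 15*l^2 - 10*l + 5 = -12*l^2 - 28*l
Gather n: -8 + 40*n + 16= 40*n + 8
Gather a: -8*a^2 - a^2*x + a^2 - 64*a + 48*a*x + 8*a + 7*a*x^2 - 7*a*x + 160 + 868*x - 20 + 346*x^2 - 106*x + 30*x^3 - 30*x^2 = a^2*(-x - 7) + a*(7*x^2 + 41*x - 56) + 30*x^3 + 316*x^2 + 762*x + 140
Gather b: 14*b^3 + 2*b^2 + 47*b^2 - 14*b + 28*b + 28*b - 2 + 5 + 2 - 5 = 14*b^3 + 49*b^2 + 42*b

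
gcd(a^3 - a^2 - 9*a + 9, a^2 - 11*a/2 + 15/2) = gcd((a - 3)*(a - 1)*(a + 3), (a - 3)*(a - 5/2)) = a - 3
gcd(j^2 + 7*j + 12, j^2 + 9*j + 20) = j + 4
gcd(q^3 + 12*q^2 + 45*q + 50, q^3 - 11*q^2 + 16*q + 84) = q + 2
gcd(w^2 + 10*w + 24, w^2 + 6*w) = w + 6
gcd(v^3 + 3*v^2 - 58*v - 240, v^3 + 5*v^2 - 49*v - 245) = v + 5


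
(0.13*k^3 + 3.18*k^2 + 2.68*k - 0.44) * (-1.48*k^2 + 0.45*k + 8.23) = -0.1924*k^5 - 4.6479*k^4 - 1.4655*k^3 + 28.0286*k^2 + 21.8584*k - 3.6212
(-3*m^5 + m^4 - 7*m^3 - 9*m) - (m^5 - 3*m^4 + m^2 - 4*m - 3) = -4*m^5 + 4*m^4 - 7*m^3 - m^2 - 5*m + 3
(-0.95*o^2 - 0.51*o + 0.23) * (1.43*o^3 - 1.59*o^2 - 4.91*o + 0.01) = -1.3585*o^5 + 0.7812*o^4 + 5.8043*o^3 + 2.1289*o^2 - 1.1344*o + 0.0023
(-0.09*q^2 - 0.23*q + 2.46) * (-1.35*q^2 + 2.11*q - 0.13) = 0.1215*q^4 + 0.1206*q^3 - 3.7946*q^2 + 5.2205*q - 0.3198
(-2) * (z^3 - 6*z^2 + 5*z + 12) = -2*z^3 + 12*z^2 - 10*z - 24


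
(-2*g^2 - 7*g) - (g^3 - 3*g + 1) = -g^3 - 2*g^2 - 4*g - 1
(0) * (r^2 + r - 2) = 0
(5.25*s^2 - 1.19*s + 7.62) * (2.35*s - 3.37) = 12.3375*s^3 - 20.489*s^2 + 21.9173*s - 25.6794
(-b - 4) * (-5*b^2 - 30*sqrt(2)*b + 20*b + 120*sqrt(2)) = 5*b^3 + 30*sqrt(2)*b^2 - 80*b - 480*sqrt(2)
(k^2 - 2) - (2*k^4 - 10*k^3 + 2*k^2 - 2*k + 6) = -2*k^4 + 10*k^3 - k^2 + 2*k - 8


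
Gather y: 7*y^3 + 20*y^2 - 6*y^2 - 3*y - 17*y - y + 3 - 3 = 7*y^3 + 14*y^2 - 21*y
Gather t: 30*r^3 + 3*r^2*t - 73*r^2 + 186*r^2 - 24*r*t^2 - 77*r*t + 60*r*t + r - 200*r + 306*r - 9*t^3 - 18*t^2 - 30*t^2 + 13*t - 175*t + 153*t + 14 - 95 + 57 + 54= 30*r^3 + 113*r^2 + 107*r - 9*t^3 + t^2*(-24*r - 48) + t*(3*r^2 - 17*r - 9) + 30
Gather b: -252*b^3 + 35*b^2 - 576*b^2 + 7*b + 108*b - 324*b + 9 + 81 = -252*b^3 - 541*b^2 - 209*b + 90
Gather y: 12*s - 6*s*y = -6*s*y + 12*s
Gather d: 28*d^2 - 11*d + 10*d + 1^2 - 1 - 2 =28*d^2 - d - 2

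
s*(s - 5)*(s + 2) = s^3 - 3*s^2 - 10*s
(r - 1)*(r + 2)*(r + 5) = r^3 + 6*r^2 + 3*r - 10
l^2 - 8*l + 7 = (l - 7)*(l - 1)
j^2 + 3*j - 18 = (j - 3)*(j + 6)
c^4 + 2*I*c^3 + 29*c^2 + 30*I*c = c*(c - 5*I)*(c + I)*(c + 6*I)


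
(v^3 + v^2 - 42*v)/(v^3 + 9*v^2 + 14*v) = (v - 6)/(v + 2)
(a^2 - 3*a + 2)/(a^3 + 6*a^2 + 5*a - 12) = (a - 2)/(a^2 + 7*a + 12)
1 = 1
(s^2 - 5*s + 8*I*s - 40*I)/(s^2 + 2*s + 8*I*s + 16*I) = (s - 5)/(s + 2)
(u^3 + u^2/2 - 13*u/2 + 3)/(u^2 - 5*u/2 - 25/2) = (-2*u^3 - u^2 + 13*u - 6)/(-2*u^2 + 5*u + 25)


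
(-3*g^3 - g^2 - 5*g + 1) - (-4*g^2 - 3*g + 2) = -3*g^3 + 3*g^2 - 2*g - 1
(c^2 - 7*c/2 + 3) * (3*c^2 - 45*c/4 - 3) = 3*c^4 - 87*c^3/4 + 363*c^2/8 - 93*c/4 - 9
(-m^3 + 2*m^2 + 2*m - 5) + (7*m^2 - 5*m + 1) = -m^3 + 9*m^2 - 3*m - 4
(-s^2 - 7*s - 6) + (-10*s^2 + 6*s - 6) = -11*s^2 - s - 12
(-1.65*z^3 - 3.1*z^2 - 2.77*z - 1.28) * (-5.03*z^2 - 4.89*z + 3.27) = 8.2995*z^5 + 23.6615*z^4 + 23.6966*z^3 + 9.8467*z^2 - 2.7987*z - 4.1856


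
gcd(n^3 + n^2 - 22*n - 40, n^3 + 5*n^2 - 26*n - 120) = n^2 - n - 20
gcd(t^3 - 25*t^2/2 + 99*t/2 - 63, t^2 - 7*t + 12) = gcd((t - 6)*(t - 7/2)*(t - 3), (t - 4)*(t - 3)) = t - 3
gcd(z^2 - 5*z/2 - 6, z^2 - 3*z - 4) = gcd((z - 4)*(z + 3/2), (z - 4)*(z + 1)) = z - 4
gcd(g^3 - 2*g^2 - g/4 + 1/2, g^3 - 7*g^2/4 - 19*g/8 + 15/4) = g - 2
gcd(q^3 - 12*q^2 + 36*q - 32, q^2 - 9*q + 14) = q - 2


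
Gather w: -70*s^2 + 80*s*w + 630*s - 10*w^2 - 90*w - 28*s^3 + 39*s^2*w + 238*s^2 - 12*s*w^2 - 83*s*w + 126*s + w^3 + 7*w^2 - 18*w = -28*s^3 + 168*s^2 + 756*s + w^3 + w^2*(-12*s - 3) + w*(39*s^2 - 3*s - 108)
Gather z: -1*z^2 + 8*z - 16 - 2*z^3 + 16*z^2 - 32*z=-2*z^3 + 15*z^2 - 24*z - 16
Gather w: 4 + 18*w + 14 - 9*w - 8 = 9*w + 10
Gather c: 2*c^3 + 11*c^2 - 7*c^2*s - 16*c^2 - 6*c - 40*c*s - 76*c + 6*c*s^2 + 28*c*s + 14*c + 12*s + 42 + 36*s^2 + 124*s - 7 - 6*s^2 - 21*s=2*c^3 + c^2*(-7*s - 5) + c*(6*s^2 - 12*s - 68) + 30*s^2 + 115*s + 35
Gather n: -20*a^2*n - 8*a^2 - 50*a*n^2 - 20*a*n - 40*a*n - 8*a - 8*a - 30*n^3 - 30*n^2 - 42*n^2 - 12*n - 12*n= -8*a^2 - 16*a - 30*n^3 + n^2*(-50*a - 72) + n*(-20*a^2 - 60*a - 24)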